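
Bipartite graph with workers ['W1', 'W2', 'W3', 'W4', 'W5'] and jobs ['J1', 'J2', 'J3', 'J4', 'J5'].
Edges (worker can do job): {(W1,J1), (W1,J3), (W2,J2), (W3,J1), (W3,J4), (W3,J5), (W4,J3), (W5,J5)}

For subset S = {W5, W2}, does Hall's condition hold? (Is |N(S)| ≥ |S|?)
Yes: |N(S)| = 2, |S| = 2

Subset S = {W5, W2}
Neighbors N(S) = {J2, J5}

|N(S)| = 2, |S| = 2
Hall's condition: |N(S)| ≥ |S| is satisfied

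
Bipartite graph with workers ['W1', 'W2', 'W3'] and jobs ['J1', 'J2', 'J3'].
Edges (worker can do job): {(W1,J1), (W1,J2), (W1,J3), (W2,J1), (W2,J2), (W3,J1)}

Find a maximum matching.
Matching: {(W1,J3), (W2,J2), (W3,J1)}

Maximum matching (size 3):
  W1 → J3
  W2 → J2
  W3 → J1

Each worker is assigned to at most one job, and each job to at most one worker.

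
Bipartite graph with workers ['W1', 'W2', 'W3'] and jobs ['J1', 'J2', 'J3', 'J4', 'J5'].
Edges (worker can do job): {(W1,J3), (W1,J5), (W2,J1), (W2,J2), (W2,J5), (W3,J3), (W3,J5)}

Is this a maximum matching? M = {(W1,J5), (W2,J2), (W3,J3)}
Yes, size 3 is maximum

Proposed matching has size 3.
Maximum matching size for this graph: 3.

This is a maximum matching.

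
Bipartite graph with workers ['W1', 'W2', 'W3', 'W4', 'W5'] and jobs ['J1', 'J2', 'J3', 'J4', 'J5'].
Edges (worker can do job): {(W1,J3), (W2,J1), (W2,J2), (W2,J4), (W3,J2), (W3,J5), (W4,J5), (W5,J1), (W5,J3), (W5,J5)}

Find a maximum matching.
Matching: {(W1,J3), (W2,J4), (W3,J2), (W4,J5), (W5,J1)}

Maximum matching (size 5):
  W1 → J3
  W2 → J4
  W3 → J2
  W4 → J5
  W5 → J1

Each worker is assigned to at most one job, and each job to at most one worker.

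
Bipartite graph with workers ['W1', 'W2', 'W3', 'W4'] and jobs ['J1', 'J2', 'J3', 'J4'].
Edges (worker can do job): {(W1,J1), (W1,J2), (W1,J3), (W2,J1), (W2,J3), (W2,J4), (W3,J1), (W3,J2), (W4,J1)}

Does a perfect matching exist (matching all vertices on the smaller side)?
Yes, perfect matching exists (size 4)

Perfect matching: {(W1,J3), (W2,J4), (W3,J2), (W4,J1)}
All 4 vertices on the smaller side are matched.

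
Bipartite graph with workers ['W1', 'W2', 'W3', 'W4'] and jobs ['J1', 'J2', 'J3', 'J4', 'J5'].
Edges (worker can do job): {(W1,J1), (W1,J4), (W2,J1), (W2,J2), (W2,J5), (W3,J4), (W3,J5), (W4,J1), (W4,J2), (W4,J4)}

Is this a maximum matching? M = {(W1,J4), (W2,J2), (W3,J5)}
No, size 3 is not maximum

Proposed matching has size 3.
Maximum matching size for this graph: 4.

This is NOT maximum - can be improved to size 4.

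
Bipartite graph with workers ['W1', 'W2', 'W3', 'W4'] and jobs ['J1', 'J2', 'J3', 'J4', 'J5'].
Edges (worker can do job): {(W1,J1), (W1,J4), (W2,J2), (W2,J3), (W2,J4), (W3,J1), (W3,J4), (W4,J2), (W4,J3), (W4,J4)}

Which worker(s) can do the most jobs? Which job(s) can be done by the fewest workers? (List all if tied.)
Most versatile: W2, W4 (3 jobs); Least covered: J5 (0 workers)

Worker degrees (jobs they can do): W1:2, W2:3, W3:2, W4:3
Job degrees (workers who can do it): J1:2, J2:2, J3:2, J4:4, J5:0

Maximum worker degree is 3, achieved by: W2, W4
Minimum job degree is 0, achieved by: J5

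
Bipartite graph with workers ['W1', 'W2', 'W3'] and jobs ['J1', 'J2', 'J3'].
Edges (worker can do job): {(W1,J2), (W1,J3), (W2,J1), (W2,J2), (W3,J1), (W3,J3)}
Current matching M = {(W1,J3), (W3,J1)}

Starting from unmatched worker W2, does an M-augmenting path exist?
Yes: W2 → J1 → W3 → J3 → W1 → J2

An M-augmenting path alternates non-matching / matching edges, starting and ending at unmatched vertices.
Path: W2 → J1 → W3 → J3 → W1 → J2
(J2 is unmatched in M, so the path is augmenting.)
Flipping edges along this path would increase |M| from 2 to 3.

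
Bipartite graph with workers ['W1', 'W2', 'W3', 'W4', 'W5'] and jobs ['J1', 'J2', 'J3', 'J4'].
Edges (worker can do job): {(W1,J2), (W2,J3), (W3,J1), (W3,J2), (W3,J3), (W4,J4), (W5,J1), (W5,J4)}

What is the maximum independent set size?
Maximum independent set = 5

By König's theorem:
- Min vertex cover = Max matching = 4
- Max independent set = Total vertices - Min vertex cover
- Max independent set = 9 - 4 = 5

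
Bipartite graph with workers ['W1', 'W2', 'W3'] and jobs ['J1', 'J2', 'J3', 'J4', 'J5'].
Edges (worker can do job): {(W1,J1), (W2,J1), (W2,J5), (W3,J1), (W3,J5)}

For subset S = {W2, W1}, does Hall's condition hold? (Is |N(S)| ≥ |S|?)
Yes: |N(S)| = 2, |S| = 2

Subset S = {W2, W1}
Neighbors N(S) = {J1, J5}

|N(S)| = 2, |S| = 2
Hall's condition: |N(S)| ≥ |S| is satisfied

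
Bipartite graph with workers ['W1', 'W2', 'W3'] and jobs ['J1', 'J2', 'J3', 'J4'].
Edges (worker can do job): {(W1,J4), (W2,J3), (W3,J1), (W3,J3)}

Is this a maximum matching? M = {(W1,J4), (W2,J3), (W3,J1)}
Yes, size 3 is maximum

Proposed matching has size 3.
Maximum matching size for this graph: 3.

This is a maximum matching.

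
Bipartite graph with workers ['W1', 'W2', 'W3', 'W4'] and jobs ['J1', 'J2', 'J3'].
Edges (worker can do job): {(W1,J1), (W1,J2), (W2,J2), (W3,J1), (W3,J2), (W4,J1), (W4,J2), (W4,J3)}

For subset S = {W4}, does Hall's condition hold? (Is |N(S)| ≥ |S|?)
Yes: |N(S)| = 3, |S| = 1

Subset S = {W4}
Neighbors N(S) = {J1, J2, J3}

|N(S)| = 3, |S| = 1
Hall's condition: |N(S)| ≥ |S| is satisfied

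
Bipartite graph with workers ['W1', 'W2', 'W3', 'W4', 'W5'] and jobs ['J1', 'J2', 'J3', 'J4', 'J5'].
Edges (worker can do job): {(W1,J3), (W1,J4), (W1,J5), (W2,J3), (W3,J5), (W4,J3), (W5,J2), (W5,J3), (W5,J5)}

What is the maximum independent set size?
Maximum independent set = 6

By König's theorem:
- Min vertex cover = Max matching = 4
- Max independent set = Total vertices - Min vertex cover
- Max independent set = 10 - 4 = 6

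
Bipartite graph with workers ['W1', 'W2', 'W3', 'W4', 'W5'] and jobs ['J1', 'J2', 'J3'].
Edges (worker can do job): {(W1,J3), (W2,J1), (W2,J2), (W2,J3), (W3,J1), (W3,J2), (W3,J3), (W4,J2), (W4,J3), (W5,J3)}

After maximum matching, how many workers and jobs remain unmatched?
Unmatched: 2 workers, 0 jobs

Maximum matching size: 3
Workers: 5 total, 3 matched, 2 unmatched
Jobs: 3 total, 3 matched, 0 unmatched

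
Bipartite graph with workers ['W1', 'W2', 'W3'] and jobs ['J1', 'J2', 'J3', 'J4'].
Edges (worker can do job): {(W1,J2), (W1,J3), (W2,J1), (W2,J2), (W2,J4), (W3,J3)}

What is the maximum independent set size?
Maximum independent set = 4

By König's theorem:
- Min vertex cover = Max matching = 3
- Max independent set = Total vertices - Min vertex cover
- Max independent set = 7 - 3 = 4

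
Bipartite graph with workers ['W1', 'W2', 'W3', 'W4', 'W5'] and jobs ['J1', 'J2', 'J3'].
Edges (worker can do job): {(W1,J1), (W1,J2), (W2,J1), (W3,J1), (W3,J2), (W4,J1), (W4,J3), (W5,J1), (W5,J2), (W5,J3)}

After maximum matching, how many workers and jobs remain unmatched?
Unmatched: 2 workers, 0 jobs

Maximum matching size: 3
Workers: 5 total, 3 matched, 2 unmatched
Jobs: 3 total, 3 matched, 0 unmatched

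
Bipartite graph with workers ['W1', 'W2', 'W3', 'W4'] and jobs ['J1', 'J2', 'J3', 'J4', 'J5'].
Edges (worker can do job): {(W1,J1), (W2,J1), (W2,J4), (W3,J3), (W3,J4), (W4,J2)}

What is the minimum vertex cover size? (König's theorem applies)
Minimum vertex cover size = 4

By König's theorem: in bipartite graphs,
min vertex cover = max matching = 4

Maximum matching has size 4, so minimum vertex cover also has size 4.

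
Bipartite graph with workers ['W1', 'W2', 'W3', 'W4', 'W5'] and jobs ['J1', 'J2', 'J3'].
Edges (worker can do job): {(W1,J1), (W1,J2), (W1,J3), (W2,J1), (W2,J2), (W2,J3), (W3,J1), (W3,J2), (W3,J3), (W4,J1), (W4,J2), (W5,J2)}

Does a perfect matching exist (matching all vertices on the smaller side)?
Yes, perfect matching exists (size 3)

Perfect matching: {(W1,J3), (W3,J2), (W4,J1)}
All 3 vertices on the smaller side are matched.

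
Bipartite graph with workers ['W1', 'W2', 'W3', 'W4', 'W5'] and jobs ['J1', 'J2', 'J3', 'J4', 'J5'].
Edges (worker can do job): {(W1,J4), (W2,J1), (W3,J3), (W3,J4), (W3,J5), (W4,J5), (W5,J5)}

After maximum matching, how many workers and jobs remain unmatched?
Unmatched: 1 workers, 1 jobs

Maximum matching size: 4
Workers: 5 total, 4 matched, 1 unmatched
Jobs: 5 total, 4 matched, 1 unmatched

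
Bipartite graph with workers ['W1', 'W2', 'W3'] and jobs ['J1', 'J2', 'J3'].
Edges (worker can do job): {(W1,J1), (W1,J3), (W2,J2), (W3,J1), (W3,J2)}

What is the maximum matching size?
Maximum matching size = 3

Maximum matching: {(W1,J3), (W2,J2), (W3,J1)}
Size: 3

This assigns 3 workers to 3 distinct jobs.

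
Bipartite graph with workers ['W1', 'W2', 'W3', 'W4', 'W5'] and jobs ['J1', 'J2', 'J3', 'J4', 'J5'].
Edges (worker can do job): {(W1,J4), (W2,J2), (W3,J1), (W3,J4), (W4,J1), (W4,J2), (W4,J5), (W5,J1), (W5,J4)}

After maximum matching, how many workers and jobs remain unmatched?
Unmatched: 1 workers, 1 jobs

Maximum matching size: 4
Workers: 5 total, 4 matched, 1 unmatched
Jobs: 5 total, 4 matched, 1 unmatched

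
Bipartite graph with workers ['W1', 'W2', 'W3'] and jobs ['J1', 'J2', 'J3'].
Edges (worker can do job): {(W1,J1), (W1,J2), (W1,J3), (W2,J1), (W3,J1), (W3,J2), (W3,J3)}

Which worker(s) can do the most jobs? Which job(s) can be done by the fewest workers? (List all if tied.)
Most versatile: W1, W3 (3 jobs); Least covered: J2, J3 (2 workers)

Worker degrees (jobs they can do): W1:3, W2:1, W3:3
Job degrees (workers who can do it): J1:3, J2:2, J3:2

Maximum worker degree is 3, achieved by: W1, W3
Minimum job degree is 2, achieved by: J2, J3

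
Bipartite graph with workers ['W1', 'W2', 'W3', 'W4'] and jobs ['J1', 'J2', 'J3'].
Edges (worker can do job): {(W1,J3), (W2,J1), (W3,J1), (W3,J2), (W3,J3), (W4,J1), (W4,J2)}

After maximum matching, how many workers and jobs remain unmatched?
Unmatched: 1 workers, 0 jobs

Maximum matching size: 3
Workers: 4 total, 3 matched, 1 unmatched
Jobs: 3 total, 3 matched, 0 unmatched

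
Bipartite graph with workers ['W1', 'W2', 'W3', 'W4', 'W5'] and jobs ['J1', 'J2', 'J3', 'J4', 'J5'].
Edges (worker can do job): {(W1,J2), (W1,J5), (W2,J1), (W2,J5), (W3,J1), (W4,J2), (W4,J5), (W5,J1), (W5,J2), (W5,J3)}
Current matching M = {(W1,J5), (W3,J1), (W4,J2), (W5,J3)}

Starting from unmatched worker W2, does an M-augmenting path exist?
No augmenting path from W2

Alternating search from W2 reaches jobs: {J1, J2, J5}.
Every reachable job is already matched in M, and following those matched edges back to workers exposes no further unvisited jobs.
No M-augmenting path from W2 exists.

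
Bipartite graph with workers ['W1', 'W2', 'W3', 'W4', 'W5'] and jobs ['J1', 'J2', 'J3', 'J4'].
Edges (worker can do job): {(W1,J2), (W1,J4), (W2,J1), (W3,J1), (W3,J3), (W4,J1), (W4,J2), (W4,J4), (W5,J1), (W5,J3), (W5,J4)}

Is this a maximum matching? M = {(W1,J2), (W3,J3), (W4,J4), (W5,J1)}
Yes, size 4 is maximum

Proposed matching has size 4.
Maximum matching size for this graph: 4.

This is a maximum matching.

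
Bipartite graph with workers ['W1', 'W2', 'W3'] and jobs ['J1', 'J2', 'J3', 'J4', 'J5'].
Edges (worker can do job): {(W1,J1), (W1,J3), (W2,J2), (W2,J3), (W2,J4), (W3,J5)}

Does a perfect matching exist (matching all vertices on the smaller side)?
Yes, perfect matching exists (size 3)

Perfect matching: {(W1,J1), (W2,J4), (W3,J5)}
All 3 vertices on the smaller side are matched.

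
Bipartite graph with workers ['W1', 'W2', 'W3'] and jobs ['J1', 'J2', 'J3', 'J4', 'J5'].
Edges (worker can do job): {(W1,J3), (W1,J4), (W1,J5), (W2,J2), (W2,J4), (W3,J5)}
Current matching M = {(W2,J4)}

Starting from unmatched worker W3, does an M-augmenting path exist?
Yes: W3 → J5

An M-augmenting path alternates non-matching / matching edges, starting and ending at unmatched vertices.
Path: W3 → J5
(J5 is unmatched in M, so the path is augmenting.)
Flipping edges along this path would increase |M| from 1 to 2.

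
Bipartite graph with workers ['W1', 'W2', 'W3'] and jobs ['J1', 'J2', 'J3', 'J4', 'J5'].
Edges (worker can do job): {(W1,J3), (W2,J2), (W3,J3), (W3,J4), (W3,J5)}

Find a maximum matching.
Matching: {(W1,J3), (W2,J2), (W3,J5)}

Maximum matching (size 3):
  W1 → J3
  W2 → J2
  W3 → J5

Each worker is assigned to at most one job, and each job to at most one worker.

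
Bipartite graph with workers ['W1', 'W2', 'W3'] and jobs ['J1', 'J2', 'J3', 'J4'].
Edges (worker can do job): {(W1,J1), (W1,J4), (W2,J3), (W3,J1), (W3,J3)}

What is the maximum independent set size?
Maximum independent set = 4

By König's theorem:
- Min vertex cover = Max matching = 3
- Max independent set = Total vertices - Min vertex cover
- Max independent set = 7 - 3 = 4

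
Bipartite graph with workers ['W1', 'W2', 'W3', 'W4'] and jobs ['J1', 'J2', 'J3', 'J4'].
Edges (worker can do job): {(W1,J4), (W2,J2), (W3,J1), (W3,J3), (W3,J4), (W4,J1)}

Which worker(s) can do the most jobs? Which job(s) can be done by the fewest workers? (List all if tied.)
Most versatile: W3 (3 jobs); Least covered: J2, J3 (1 workers)

Worker degrees (jobs they can do): W1:1, W2:1, W3:3, W4:1
Job degrees (workers who can do it): J1:2, J2:1, J3:1, J4:2

Maximum worker degree is 3, achieved by: W3
Minimum job degree is 1, achieved by: J2, J3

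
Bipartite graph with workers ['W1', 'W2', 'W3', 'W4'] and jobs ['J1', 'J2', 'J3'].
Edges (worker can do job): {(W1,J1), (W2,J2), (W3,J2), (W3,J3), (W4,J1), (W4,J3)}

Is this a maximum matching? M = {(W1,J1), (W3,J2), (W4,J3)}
Yes, size 3 is maximum

Proposed matching has size 3.
Maximum matching size for this graph: 3.

This is a maximum matching.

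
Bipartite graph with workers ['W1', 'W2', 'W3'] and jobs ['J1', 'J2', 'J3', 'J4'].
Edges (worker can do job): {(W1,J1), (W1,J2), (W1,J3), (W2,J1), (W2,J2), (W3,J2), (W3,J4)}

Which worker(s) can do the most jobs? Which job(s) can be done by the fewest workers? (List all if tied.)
Most versatile: W1 (3 jobs); Least covered: J3, J4 (1 workers)

Worker degrees (jobs they can do): W1:3, W2:2, W3:2
Job degrees (workers who can do it): J1:2, J2:3, J3:1, J4:1

Maximum worker degree is 3, achieved by: W1
Minimum job degree is 1, achieved by: J3, J4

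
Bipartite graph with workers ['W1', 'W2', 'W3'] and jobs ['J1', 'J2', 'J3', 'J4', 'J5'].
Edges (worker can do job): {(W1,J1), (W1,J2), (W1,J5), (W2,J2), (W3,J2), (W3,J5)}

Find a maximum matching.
Matching: {(W1,J1), (W2,J2), (W3,J5)}

Maximum matching (size 3):
  W1 → J1
  W2 → J2
  W3 → J5

Each worker is assigned to at most one job, and each job to at most one worker.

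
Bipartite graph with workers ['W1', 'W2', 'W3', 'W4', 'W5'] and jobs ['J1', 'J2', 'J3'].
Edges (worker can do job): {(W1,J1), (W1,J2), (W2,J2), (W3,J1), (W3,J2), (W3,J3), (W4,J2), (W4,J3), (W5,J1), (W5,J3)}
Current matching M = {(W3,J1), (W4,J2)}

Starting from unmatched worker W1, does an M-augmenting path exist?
Yes: W1 → J1 → W3 → J3

An M-augmenting path alternates non-matching / matching edges, starting and ending at unmatched vertices.
Path: W1 → J1 → W3 → J3
(J3 is unmatched in M, so the path is augmenting.)
Flipping edges along this path would increase |M| from 2 to 3.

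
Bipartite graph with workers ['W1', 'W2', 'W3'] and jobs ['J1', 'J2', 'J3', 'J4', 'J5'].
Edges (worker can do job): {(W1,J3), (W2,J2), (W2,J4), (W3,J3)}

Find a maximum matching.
Matching: {(W2,J2), (W3,J3)}

Maximum matching (size 2):
  W2 → J2
  W3 → J3

Each worker is assigned to at most one job, and each job to at most one worker.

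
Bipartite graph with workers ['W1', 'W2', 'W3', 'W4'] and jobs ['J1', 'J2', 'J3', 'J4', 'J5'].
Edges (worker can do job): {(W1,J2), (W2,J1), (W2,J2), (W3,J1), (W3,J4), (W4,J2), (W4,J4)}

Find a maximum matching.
Matching: {(W1,J2), (W3,J1), (W4,J4)}

Maximum matching (size 3):
  W1 → J2
  W3 → J1
  W4 → J4

Each worker is assigned to at most one job, and each job to at most one worker.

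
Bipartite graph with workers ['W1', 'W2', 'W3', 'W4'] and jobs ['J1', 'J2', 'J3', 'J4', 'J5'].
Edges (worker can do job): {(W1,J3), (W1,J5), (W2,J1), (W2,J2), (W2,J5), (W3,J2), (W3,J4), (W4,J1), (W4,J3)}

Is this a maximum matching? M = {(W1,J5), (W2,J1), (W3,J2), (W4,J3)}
Yes, size 4 is maximum

Proposed matching has size 4.
Maximum matching size for this graph: 4.

This is a maximum matching.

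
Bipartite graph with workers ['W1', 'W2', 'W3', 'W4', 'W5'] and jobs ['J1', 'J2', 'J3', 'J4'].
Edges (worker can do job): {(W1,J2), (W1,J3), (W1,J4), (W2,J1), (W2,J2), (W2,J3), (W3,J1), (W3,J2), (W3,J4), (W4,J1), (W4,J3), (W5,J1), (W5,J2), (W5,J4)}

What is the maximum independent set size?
Maximum independent set = 5

By König's theorem:
- Min vertex cover = Max matching = 4
- Max independent set = Total vertices - Min vertex cover
- Max independent set = 9 - 4 = 5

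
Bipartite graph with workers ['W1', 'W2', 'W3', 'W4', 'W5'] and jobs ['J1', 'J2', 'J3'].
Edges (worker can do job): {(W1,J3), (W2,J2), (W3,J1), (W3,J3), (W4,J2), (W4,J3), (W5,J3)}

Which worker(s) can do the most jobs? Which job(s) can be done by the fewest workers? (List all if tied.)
Most versatile: W3, W4 (2 jobs); Least covered: J1 (1 workers)

Worker degrees (jobs they can do): W1:1, W2:1, W3:2, W4:2, W5:1
Job degrees (workers who can do it): J1:1, J2:2, J3:4

Maximum worker degree is 2, achieved by: W3, W4
Minimum job degree is 1, achieved by: J1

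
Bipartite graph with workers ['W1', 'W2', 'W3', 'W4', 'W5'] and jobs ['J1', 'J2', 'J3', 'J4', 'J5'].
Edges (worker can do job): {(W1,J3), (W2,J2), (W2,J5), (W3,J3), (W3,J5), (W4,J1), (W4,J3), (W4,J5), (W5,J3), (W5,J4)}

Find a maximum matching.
Matching: {(W1,J3), (W2,J2), (W3,J5), (W4,J1), (W5,J4)}

Maximum matching (size 5):
  W1 → J3
  W2 → J2
  W3 → J5
  W4 → J1
  W5 → J4

Each worker is assigned to at most one job, and each job to at most one worker.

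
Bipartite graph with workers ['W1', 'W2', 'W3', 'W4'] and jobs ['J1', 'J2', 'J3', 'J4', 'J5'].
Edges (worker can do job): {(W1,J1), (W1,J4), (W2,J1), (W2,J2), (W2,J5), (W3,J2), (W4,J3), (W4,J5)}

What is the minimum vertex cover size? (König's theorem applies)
Minimum vertex cover size = 4

By König's theorem: in bipartite graphs,
min vertex cover = max matching = 4

Maximum matching has size 4, so minimum vertex cover also has size 4.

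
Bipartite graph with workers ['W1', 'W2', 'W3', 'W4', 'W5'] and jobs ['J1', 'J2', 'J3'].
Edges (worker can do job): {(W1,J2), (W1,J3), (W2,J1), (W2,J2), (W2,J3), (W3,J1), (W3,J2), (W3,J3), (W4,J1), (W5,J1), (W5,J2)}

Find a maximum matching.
Matching: {(W1,J3), (W3,J2), (W5,J1)}

Maximum matching (size 3):
  W1 → J3
  W3 → J2
  W5 → J1

Each worker is assigned to at most one job, and each job to at most one worker.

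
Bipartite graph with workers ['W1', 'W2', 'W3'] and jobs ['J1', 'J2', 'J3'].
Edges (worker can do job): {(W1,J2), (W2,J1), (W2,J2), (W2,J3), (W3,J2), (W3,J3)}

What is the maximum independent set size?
Maximum independent set = 3

By König's theorem:
- Min vertex cover = Max matching = 3
- Max independent set = Total vertices - Min vertex cover
- Max independent set = 6 - 3 = 3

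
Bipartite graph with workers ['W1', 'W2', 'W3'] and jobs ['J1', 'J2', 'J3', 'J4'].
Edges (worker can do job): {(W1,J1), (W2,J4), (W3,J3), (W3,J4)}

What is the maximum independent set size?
Maximum independent set = 4

By König's theorem:
- Min vertex cover = Max matching = 3
- Max independent set = Total vertices - Min vertex cover
- Max independent set = 7 - 3 = 4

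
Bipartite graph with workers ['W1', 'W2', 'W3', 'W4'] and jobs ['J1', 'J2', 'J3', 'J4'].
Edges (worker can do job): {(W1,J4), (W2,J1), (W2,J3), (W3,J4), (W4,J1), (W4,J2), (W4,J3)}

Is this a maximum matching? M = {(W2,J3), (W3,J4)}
No, size 2 is not maximum

Proposed matching has size 2.
Maximum matching size for this graph: 3.

This is NOT maximum - can be improved to size 3.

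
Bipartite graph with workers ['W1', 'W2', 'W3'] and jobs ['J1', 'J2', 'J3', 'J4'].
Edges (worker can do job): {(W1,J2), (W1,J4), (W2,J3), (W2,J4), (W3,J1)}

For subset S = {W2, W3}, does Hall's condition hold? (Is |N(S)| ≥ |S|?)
Yes: |N(S)| = 3, |S| = 2

Subset S = {W2, W3}
Neighbors N(S) = {J1, J3, J4}

|N(S)| = 3, |S| = 2
Hall's condition: |N(S)| ≥ |S| is satisfied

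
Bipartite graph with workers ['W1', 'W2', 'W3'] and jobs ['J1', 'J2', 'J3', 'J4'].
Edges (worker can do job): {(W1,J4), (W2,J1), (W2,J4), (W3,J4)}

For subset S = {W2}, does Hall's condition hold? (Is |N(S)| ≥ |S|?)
Yes: |N(S)| = 2, |S| = 1

Subset S = {W2}
Neighbors N(S) = {J1, J4}

|N(S)| = 2, |S| = 1
Hall's condition: |N(S)| ≥ |S| is satisfied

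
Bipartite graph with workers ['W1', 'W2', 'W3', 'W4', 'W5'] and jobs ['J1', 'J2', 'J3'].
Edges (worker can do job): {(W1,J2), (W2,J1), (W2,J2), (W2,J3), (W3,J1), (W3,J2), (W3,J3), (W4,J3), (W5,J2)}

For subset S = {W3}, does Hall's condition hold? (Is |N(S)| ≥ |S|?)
Yes: |N(S)| = 3, |S| = 1

Subset S = {W3}
Neighbors N(S) = {J1, J2, J3}

|N(S)| = 3, |S| = 1
Hall's condition: |N(S)| ≥ |S| is satisfied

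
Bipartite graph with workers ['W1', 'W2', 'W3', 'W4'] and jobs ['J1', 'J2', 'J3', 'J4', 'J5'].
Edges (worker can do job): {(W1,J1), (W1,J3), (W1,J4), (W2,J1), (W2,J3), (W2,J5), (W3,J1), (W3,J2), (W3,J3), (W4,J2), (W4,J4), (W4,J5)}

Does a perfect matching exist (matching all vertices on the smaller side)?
Yes, perfect matching exists (size 4)

Perfect matching: {(W1,J4), (W2,J5), (W3,J1), (W4,J2)}
All 4 vertices on the smaller side are matched.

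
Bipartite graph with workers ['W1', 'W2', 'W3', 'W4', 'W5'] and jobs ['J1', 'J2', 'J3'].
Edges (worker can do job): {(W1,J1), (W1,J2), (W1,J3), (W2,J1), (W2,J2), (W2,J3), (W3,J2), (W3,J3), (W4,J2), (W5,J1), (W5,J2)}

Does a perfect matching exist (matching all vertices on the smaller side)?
Yes, perfect matching exists (size 3)

Perfect matching: {(W1,J3), (W3,J2), (W5,J1)}
All 3 vertices on the smaller side are matched.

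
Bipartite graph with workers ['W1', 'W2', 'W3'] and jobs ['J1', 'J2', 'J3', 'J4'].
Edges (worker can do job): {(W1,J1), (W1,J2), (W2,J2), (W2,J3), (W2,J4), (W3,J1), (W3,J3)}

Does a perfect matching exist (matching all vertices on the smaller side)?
Yes, perfect matching exists (size 3)

Perfect matching: {(W1,J2), (W2,J4), (W3,J1)}
All 3 vertices on the smaller side are matched.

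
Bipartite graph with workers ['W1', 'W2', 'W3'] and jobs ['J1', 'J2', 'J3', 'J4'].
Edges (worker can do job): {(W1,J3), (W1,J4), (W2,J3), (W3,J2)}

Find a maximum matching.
Matching: {(W1,J4), (W2,J3), (W3,J2)}

Maximum matching (size 3):
  W1 → J4
  W2 → J3
  W3 → J2

Each worker is assigned to at most one job, and each job to at most one worker.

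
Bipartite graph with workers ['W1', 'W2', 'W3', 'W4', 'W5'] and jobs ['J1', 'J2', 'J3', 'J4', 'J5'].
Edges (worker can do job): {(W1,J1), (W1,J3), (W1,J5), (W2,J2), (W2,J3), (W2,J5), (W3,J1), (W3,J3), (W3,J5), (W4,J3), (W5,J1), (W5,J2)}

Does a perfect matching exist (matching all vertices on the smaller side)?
No, maximum matching has size 4 < 5

Maximum matching has size 4, need 5 for perfect matching.
Unmatched workers: ['W4']
Unmatched jobs: ['J4']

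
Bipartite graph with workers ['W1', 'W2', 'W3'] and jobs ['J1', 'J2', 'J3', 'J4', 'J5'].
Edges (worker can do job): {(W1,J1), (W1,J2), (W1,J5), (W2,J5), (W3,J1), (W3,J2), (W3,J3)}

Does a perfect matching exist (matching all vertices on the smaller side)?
Yes, perfect matching exists (size 3)

Perfect matching: {(W1,J2), (W2,J5), (W3,J1)}
All 3 vertices on the smaller side are matched.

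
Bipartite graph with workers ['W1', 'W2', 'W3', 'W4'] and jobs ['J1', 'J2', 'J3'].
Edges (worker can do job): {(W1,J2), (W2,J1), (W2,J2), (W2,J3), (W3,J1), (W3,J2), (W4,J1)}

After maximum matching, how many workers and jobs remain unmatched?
Unmatched: 1 workers, 0 jobs

Maximum matching size: 3
Workers: 4 total, 3 matched, 1 unmatched
Jobs: 3 total, 3 matched, 0 unmatched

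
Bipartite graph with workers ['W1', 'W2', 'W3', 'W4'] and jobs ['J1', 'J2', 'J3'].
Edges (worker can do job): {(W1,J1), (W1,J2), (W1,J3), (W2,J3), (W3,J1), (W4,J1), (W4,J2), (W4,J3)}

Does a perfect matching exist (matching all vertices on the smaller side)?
Yes, perfect matching exists (size 3)

Perfect matching: {(W1,J3), (W3,J1), (W4,J2)}
All 3 vertices on the smaller side are matched.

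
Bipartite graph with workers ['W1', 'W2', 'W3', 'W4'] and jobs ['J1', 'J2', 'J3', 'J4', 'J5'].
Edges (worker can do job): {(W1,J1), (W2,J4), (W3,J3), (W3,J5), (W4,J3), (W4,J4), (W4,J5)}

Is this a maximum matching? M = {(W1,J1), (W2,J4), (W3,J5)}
No, size 3 is not maximum

Proposed matching has size 3.
Maximum matching size for this graph: 4.

This is NOT maximum - can be improved to size 4.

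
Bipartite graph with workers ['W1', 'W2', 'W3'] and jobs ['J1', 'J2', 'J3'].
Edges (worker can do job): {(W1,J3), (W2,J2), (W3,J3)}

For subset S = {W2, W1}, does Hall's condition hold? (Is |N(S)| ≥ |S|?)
Yes: |N(S)| = 2, |S| = 2

Subset S = {W2, W1}
Neighbors N(S) = {J2, J3}

|N(S)| = 2, |S| = 2
Hall's condition: |N(S)| ≥ |S| is satisfied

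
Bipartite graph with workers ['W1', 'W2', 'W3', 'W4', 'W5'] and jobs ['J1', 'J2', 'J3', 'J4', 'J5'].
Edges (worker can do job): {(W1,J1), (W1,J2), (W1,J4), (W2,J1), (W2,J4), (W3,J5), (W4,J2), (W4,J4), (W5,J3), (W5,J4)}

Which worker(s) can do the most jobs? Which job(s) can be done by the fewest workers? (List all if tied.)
Most versatile: W1 (3 jobs); Least covered: J3, J5 (1 workers)

Worker degrees (jobs they can do): W1:3, W2:2, W3:1, W4:2, W5:2
Job degrees (workers who can do it): J1:2, J2:2, J3:1, J4:4, J5:1

Maximum worker degree is 3, achieved by: W1
Minimum job degree is 1, achieved by: J3, J5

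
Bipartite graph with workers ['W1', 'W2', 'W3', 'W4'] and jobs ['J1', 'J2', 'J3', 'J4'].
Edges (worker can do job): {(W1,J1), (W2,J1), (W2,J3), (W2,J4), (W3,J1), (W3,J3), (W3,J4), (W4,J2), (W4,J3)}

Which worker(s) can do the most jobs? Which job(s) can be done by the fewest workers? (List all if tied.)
Most versatile: W2, W3 (3 jobs); Least covered: J2 (1 workers)

Worker degrees (jobs they can do): W1:1, W2:3, W3:3, W4:2
Job degrees (workers who can do it): J1:3, J2:1, J3:3, J4:2

Maximum worker degree is 3, achieved by: W2, W3
Minimum job degree is 1, achieved by: J2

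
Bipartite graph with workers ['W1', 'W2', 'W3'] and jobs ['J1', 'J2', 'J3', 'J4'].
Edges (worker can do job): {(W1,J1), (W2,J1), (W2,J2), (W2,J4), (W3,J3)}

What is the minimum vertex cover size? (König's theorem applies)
Minimum vertex cover size = 3

By König's theorem: in bipartite graphs,
min vertex cover = max matching = 3

Maximum matching has size 3, so minimum vertex cover also has size 3.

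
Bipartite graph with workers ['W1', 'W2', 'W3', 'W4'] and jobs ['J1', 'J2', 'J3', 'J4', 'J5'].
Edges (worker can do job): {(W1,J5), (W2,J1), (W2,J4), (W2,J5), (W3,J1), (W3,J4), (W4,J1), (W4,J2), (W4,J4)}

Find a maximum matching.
Matching: {(W1,J5), (W2,J4), (W3,J1), (W4,J2)}

Maximum matching (size 4):
  W1 → J5
  W2 → J4
  W3 → J1
  W4 → J2

Each worker is assigned to at most one job, and each job to at most one worker.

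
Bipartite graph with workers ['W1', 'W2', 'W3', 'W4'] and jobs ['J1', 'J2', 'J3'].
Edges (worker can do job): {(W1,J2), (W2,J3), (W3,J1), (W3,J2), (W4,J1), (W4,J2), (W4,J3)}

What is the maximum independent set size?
Maximum independent set = 4

By König's theorem:
- Min vertex cover = Max matching = 3
- Max independent set = Total vertices - Min vertex cover
- Max independent set = 7 - 3 = 4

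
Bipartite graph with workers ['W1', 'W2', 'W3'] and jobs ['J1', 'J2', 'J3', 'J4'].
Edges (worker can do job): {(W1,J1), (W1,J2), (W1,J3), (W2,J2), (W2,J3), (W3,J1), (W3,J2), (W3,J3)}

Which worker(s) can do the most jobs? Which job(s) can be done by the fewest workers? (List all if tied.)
Most versatile: W1, W3 (3 jobs); Least covered: J4 (0 workers)

Worker degrees (jobs they can do): W1:3, W2:2, W3:3
Job degrees (workers who can do it): J1:2, J2:3, J3:3, J4:0

Maximum worker degree is 3, achieved by: W1, W3
Minimum job degree is 0, achieved by: J4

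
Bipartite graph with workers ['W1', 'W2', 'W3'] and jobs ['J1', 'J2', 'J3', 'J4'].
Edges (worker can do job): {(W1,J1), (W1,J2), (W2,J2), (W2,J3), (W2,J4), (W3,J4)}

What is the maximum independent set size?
Maximum independent set = 4

By König's theorem:
- Min vertex cover = Max matching = 3
- Max independent set = Total vertices - Min vertex cover
- Max independent set = 7 - 3 = 4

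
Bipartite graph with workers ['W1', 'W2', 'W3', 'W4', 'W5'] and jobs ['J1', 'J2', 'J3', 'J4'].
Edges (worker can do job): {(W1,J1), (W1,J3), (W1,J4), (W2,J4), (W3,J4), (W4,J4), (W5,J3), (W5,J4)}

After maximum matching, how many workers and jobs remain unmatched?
Unmatched: 2 workers, 1 jobs

Maximum matching size: 3
Workers: 5 total, 3 matched, 2 unmatched
Jobs: 4 total, 3 matched, 1 unmatched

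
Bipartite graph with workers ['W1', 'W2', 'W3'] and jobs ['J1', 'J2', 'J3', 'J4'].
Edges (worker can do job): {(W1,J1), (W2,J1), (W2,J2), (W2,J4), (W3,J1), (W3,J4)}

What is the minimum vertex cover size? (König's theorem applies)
Minimum vertex cover size = 3

By König's theorem: in bipartite graphs,
min vertex cover = max matching = 3

Maximum matching has size 3, so minimum vertex cover also has size 3.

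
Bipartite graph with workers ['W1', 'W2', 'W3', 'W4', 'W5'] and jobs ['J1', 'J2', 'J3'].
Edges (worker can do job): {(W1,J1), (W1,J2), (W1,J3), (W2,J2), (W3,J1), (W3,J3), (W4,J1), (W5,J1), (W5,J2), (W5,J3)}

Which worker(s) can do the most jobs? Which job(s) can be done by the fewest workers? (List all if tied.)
Most versatile: W1, W5 (3 jobs); Least covered: J2, J3 (3 workers)

Worker degrees (jobs they can do): W1:3, W2:1, W3:2, W4:1, W5:3
Job degrees (workers who can do it): J1:4, J2:3, J3:3

Maximum worker degree is 3, achieved by: W1, W5
Minimum job degree is 3, achieved by: J2, J3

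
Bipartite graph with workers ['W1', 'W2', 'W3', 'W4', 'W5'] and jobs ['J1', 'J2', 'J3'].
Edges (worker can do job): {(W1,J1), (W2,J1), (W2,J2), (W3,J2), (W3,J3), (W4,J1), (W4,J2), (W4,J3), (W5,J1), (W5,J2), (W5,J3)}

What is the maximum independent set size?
Maximum independent set = 5

By König's theorem:
- Min vertex cover = Max matching = 3
- Max independent set = Total vertices - Min vertex cover
- Max independent set = 8 - 3 = 5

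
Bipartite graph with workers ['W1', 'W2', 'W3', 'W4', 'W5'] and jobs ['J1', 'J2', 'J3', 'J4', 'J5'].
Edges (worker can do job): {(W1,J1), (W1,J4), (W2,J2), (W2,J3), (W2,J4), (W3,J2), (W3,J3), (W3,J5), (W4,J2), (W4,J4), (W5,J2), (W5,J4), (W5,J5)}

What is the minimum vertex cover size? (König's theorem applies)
Minimum vertex cover size = 5

By König's theorem: in bipartite graphs,
min vertex cover = max matching = 5

Maximum matching has size 5, so minimum vertex cover also has size 5.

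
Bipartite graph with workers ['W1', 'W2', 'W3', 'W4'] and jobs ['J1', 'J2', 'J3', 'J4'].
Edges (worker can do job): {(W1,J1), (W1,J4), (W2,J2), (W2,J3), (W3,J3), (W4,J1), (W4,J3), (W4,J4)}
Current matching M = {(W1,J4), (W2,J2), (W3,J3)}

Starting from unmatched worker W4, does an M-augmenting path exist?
Yes: W4 → J1

An M-augmenting path alternates non-matching / matching edges, starting and ending at unmatched vertices.
Path: W4 → J1
(J1 is unmatched in M, so the path is augmenting.)
Flipping edges along this path would increase |M| from 3 to 4.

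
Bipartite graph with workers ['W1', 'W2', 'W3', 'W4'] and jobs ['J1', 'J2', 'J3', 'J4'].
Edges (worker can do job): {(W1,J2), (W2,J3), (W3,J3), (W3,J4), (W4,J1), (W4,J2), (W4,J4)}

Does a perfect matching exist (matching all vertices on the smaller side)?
Yes, perfect matching exists (size 4)

Perfect matching: {(W1,J2), (W2,J3), (W3,J4), (W4,J1)}
All 4 vertices on the smaller side are matched.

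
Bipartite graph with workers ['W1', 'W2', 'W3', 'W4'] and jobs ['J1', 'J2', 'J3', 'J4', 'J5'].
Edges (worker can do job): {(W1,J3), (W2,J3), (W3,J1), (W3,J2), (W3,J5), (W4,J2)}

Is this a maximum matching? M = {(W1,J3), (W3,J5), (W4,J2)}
Yes, size 3 is maximum

Proposed matching has size 3.
Maximum matching size for this graph: 3.

This is a maximum matching.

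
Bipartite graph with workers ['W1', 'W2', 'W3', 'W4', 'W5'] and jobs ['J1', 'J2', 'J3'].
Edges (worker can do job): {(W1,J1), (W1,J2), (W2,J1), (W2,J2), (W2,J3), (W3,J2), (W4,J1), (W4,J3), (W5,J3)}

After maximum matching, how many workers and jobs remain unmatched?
Unmatched: 2 workers, 0 jobs

Maximum matching size: 3
Workers: 5 total, 3 matched, 2 unmatched
Jobs: 3 total, 3 matched, 0 unmatched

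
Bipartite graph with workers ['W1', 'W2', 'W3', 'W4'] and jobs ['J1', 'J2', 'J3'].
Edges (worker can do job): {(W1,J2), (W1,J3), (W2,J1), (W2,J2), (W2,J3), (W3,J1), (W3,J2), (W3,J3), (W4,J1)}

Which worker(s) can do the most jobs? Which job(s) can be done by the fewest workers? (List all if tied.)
Most versatile: W2, W3 (3 jobs); Least covered: J1, J2, J3 (3 workers)

Worker degrees (jobs they can do): W1:2, W2:3, W3:3, W4:1
Job degrees (workers who can do it): J1:3, J2:3, J3:3

Maximum worker degree is 3, achieved by: W2, W3
Minimum job degree is 3, achieved by: J1, J2, J3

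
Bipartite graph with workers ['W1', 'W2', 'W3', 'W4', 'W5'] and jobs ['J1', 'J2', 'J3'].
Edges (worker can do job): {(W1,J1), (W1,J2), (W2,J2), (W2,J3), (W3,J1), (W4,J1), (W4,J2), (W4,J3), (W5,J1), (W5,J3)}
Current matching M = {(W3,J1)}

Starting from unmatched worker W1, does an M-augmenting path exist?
Yes: W1 → J2

An M-augmenting path alternates non-matching / matching edges, starting and ending at unmatched vertices.
Path: W1 → J2
(J2 is unmatched in M, so the path is augmenting.)
Flipping edges along this path would increase |M| from 1 to 2.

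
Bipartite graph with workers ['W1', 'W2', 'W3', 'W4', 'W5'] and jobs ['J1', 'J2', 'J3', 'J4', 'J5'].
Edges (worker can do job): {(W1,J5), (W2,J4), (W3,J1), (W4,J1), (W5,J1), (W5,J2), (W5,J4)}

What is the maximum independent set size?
Maximum independent set = 6

By König's theorem:
- Min vertex cover = Max matching = 4
- Max independent set = Total vertices - Min vertex cover
- Max independent set = 10 - 4 = 6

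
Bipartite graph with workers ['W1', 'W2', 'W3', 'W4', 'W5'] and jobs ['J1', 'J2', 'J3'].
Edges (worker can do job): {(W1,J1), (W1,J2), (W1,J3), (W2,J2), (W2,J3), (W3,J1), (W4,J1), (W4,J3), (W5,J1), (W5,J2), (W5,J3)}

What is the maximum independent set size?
Maximum independent set = 5

By König's theorem:
- Min vertex cover = Max matching = 3
- Max independent set = Total vertices - Min vertex cover
- Max independent set = 8 - 3 = 5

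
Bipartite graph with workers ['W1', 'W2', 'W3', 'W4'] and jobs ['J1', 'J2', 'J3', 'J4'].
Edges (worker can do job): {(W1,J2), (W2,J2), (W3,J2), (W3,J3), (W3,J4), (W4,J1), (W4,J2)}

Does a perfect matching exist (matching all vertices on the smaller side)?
No, maximum matching has size 3 < 4

Maximum matching has size 3, need 4 for perfect matching.
Unmatched workers: ['W2']
Unmatched jobs: ['J4']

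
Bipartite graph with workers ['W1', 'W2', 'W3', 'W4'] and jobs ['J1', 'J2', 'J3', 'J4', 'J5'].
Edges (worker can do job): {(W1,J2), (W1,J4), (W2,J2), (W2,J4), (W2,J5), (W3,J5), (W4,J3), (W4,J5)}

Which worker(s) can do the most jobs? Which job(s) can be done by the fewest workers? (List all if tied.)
Most versatile: W2 (3 jobs); Least covered: J1 (0 workers)

Worker degrees (jobs they can do): W1:2, W2:3, W3:1, W4:2
Job degrees (workers who can do it): J1:0, J2:2, J3:1, J4:2, J5:3

Maximum worker degree is 3, achieved by: W2
Minimum job degree is 0, achieved by: J1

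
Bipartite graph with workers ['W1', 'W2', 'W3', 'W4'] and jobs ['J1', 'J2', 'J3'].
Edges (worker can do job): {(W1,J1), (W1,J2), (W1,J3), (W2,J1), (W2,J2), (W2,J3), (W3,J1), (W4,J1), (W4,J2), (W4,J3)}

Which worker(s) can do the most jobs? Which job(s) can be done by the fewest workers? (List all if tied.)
Most versatile: W1, W2, W4 (3 jobs); Least covered: J2, J3 (3 workers)

Worker degrees (jobs they can do): W1:3, W2:3, W3:1, W4:3
Job degrees (workers who can do it): J1:4, J2:3, J3:3

Maximum worker degree is 3, achieved by: W1, W2, W4
Minimum job degree is 3, achieved by: J2, J3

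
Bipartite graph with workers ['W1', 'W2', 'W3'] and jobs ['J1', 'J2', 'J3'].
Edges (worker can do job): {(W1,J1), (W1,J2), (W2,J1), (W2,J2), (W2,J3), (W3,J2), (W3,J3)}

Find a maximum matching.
Matching: {(W1,J2), (W2,J1), (W3,J3)}

Maximum matching (size 3):
  W1 → J2
  W2 → J1
  W3 → J3

Each worker is assigned to at most one job, and each job to at most one worker.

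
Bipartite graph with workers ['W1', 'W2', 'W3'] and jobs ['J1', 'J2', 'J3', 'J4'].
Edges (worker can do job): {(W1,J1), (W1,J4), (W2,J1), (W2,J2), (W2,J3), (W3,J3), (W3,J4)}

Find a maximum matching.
Matching: {(W1,J1), (W2,J2), (W3,J3)}

Maximum matching (size 3):
  W1 → J1
  W2 → J2
  W3 → J3

Each worker is assigned to at most one job, and each job to at most one worker.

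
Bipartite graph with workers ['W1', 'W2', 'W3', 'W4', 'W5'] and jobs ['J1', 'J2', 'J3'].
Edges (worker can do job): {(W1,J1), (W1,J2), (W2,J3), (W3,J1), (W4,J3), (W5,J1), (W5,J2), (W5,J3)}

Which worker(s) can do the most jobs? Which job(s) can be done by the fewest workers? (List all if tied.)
Most versatile: W5 (3 jobs); Least covered: J2 (2 workers)

Worker degrees (jobs they can do): W1:2, W2:1, W3:1, W4:1, W5:3
Job degrees (workers who can do it): J1:3, J2:2, J3:3

Maximum worker degree is 3, achieved by: W5
Minimum job degree is 2, achieved by: J2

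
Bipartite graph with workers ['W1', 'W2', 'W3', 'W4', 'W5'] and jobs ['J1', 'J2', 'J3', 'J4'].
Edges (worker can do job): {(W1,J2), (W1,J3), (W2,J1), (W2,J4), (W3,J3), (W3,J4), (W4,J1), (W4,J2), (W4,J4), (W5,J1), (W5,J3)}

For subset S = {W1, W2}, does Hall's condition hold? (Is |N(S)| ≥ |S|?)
Yes: |N(S)| = 4, |S| = 2

Subset S = {W1, W2}
Neighbors N(S) = {J1, J2, J3, J4}

|N(S)| = 4, |S| = 2
Hall's condition: |N(S)| ≥ |S| is satisfied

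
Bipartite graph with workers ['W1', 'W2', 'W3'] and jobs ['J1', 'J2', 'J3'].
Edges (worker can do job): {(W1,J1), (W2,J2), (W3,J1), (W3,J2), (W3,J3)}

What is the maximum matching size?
Maximum matching size = 3

Maximum matching: {(W1,J1), (W2,J2), (W3,J3)}
Size: 3

This assigns 3 workers to 3 distinct jobs.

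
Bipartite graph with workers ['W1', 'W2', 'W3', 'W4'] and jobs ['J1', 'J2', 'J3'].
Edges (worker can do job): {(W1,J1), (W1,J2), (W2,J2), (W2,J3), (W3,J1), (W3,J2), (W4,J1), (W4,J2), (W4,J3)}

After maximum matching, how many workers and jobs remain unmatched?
Unmatched: 1 workers, 0 jobs

Maximum matching size: 3
Workers: 4 total, 3 matched, 1 unmatched
Jobs: 3 total, 3 matched, 0 unmatched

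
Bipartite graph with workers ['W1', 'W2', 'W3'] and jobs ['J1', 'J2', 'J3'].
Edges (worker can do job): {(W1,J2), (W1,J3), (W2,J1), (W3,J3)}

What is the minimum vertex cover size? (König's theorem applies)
Minimum vertex cover size = 3

By König's theorem: in bipartite graphs,
min vertex cover = max matching = 3

Maximum matching has size 3, so minimum vertex cover also has size 3.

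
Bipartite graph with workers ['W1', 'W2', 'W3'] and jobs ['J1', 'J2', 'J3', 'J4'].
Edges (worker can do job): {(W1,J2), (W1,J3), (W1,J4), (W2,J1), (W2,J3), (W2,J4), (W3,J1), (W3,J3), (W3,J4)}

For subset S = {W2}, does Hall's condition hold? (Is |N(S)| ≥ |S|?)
Yes: |N(S)| = 3, |S| = 1

Subset S = {W2}
Neighbors N(S) = {J1, J3, J4}

|N(S)| = 3, |S| = 1
Hall's condition: |N(S)| ≥ |S| is satisfied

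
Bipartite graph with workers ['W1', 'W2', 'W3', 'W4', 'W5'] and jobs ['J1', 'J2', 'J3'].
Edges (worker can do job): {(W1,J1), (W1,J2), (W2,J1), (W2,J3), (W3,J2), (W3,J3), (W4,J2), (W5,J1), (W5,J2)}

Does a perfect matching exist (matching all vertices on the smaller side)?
Yes, perfect matching exists (size 3)

Perfect matching: {(W2,J3), (W3,J2), (W5,J1)}
All 3 vertices on the smaller side are matched.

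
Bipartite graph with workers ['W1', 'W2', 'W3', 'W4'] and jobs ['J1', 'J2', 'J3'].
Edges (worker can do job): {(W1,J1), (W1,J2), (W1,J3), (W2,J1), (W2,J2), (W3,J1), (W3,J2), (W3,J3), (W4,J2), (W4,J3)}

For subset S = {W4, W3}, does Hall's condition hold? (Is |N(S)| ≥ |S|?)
Yes: |N(S)| = 3, |S| = 2

Subset S = {W4, W3}
Neighbors N(S) = {J1, J2, J3}

|N(S)| = 3, |S| = 2
Hall's condition: |N(S)| ≥ |S| is satisfied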